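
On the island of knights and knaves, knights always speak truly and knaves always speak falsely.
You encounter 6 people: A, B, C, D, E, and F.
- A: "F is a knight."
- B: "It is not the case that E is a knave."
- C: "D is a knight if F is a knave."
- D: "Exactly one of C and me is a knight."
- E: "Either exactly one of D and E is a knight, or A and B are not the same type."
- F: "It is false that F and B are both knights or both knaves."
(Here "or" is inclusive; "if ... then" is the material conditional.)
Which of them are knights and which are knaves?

A (knave): "F is a knight" — false. ✓
B is a knave; "it is not the case that E is a knave" is false, as required.
Since C is a knave, "D is a knight if F is a knave" needs to be false, which holds.
D (knave): "exactly one of C and me is a knight" — false. ✓
E is a knave; "either exactly one of D and E is a knight, or A and B are not the same type" is false, as required.
As a knave, F's statement "it is false that F and B are both knights or both knaves" should be false; it is.

A is a knave, B is a knave, C is a knave, D is a knave, E is a knave, and F is a knave.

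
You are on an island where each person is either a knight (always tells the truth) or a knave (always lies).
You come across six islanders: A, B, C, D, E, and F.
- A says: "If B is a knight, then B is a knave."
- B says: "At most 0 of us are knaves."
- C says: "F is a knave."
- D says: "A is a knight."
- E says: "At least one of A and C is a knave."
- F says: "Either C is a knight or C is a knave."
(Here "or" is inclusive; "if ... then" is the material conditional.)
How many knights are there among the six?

The unique consistent assignment is A=knight, B=knave, C=knave, D=knight, E=knight, F=knight.
That has 4 knights.

4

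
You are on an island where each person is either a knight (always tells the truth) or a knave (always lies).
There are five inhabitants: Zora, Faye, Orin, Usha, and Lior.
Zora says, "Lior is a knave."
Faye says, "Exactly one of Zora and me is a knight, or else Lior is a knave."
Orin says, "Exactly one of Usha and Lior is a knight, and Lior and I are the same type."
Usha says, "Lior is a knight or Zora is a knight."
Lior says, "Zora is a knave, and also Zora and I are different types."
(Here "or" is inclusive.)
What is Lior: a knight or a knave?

Lior is a knight.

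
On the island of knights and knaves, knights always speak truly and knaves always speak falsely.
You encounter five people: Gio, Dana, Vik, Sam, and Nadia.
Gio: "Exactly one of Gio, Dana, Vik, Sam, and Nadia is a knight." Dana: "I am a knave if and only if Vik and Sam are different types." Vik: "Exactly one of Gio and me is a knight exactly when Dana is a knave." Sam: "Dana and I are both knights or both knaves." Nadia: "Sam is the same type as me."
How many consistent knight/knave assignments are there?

0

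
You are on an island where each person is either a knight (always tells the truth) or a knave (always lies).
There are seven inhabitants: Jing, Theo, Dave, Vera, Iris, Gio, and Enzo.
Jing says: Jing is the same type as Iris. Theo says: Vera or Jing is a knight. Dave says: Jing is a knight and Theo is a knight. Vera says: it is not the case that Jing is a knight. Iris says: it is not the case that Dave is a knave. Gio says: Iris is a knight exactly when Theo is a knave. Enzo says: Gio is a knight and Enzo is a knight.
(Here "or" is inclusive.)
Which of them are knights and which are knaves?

Jing is a knight, Theo is a knight, Dave is a knight, Vera is a knave, Iris is a knight, Gio is a knave, and Enzo is a knave.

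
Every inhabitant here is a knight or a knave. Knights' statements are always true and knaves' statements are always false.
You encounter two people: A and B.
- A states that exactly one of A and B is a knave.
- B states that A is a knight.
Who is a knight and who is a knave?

A is a knave and B is a knave.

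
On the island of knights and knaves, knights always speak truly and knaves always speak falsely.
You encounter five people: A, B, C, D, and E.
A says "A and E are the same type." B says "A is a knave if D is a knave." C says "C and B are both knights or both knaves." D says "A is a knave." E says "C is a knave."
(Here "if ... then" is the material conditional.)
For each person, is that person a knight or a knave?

A is a knave, B is a knight, C is a knave, D is a knight, and E is a knight.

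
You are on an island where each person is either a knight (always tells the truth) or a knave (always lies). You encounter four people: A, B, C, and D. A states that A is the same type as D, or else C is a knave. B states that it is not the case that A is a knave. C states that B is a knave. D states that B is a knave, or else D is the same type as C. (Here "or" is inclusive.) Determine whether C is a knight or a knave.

C is a knight.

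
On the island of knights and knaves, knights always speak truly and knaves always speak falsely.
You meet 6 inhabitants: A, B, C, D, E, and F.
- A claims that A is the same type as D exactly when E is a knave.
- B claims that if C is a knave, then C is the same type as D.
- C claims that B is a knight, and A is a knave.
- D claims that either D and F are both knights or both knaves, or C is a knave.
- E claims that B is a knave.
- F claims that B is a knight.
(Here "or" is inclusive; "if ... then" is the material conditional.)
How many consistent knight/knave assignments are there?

Consistent assignments:
  A=knave, B=knight, C=knight, D=knight, E=knave, F=knight

1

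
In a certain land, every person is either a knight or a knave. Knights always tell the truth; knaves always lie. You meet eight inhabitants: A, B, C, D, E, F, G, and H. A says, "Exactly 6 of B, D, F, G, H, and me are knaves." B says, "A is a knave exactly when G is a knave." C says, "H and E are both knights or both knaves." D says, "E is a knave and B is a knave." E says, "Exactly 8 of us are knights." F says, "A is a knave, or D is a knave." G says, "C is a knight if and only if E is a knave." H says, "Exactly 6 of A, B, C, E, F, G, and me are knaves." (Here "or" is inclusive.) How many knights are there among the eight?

4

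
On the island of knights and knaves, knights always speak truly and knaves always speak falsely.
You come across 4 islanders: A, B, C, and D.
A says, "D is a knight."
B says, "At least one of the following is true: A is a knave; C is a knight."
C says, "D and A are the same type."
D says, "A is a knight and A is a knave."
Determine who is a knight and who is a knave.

A is a knave, B is a knight, C is a knight, and D is a knave.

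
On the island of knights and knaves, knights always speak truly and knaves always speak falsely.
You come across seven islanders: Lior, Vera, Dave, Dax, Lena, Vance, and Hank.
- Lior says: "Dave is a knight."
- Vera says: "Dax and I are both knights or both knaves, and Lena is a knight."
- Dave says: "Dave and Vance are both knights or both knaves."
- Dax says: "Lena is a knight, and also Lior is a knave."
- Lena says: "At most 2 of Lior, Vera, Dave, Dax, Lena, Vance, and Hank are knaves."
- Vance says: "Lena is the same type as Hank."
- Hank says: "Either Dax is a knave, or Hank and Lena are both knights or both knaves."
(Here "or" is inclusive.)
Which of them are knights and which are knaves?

Knights: Vera, Dax, Lena, Vance, and Hank. Knaves: Lior and Dave.

As a knave, Lior's statement "Dave is a knight" should be false; it is.
Vera is a knight, so "Dax and I are both knights or both knaves, and Lena is a knight" must be true — and it is.
Dave is a knave, and the claim "Dave and Vance are both knights or both knaves" is indeed false.
Dax is a knight; "Lena is a knight, and also Lior is a knave" is true, as required.
Lena is a knight, so "at most 2 of Lior, Vera, Dave, Dax, Lena, Vance, and Hank are knaves" must be true — and it is.
As a knight, Vance's statement "Lena is the same type as Hank" should be true; it is.
As a knight, Hank's statement "either Dax is a knave, or Hank and Lena are both knights or both knaves" should be true; it is.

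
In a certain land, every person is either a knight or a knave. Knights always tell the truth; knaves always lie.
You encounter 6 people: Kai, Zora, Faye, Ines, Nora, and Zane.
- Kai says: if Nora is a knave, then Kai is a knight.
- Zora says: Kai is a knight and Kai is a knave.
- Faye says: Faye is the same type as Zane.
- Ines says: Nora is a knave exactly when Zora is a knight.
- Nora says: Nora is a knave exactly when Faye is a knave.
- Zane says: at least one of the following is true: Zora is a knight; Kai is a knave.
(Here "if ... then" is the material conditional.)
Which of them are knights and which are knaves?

Kai is a knave, and the claim "if Nora is a knave, then Kai is a knight" is indeed false.
Zora (knave): "Kai is a knight and Kai is a knave" — false. ✓
Faye is a knight, so "Faye is the same type as Zane" must be true — and it is.
Since Ines is a knave, "Nora is a knave exactly when Zora is a knight" needs to be false, which holds.
Nora is a knave, so "Nora is a knave exactly when Faye is a knave" must be false — and it is.
Zane is a knight, so "at least one of the following is true: Zora is a knight; Kai is a knave" must be true — and it is.

Kai is a knave, Zora is a knave, Faye is a knight, Ines is a knave, Nora is a knave, and Zane is a knight.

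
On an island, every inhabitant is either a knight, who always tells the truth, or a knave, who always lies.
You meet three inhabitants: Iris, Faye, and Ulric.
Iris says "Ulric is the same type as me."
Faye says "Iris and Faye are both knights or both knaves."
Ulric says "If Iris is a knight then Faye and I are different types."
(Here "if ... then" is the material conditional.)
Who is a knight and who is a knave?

Suppose Iris is a knave. Then Iris's statement "Ulric is the same type as me" would have to be false. Checking the 4 ways to assign the others, none is consistent with every speaker.
(For instance, with Faye=knave, Ulric=knight, Faye's claim "Iris and Faye are both knights or both knaves" comes out true where it would need to be false.)
So Iris must be a knight, making "Ulric is the same type as me" true. Taking Iris=knight, Faye=knave, Ulric=knight, each remaining statement checks out:
  Faye (knave): "Iris and Faye are both knights or both knaves" — false. ✓
  Ulric (knight): "if Iris is a knight then Faye and I are different types" — true. ✓
This is the unique consistent assignment.

Knights: Iris and Ulric. Knaves: Faye.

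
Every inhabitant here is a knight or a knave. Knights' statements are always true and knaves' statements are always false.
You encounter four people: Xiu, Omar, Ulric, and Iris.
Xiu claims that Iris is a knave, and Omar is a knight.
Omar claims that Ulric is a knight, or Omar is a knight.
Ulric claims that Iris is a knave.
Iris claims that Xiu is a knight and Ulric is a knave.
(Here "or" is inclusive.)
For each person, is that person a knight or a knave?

Suppose Xiu is a knave. Then Xiu's statement "Iris is a knave, and Omar is a knight" would have to be false. Checking the 8 ways to assign the others, none is consistent with every speaker.
(For instance, with Omar=knight, Ulric=knight, Iris=knave, Xiu's claim "Iris is a knave, and Omar is a knight" comes out true where it would need to be false.)
So Xiu must be a knight, making "Iris is a knave, and Omar is a knight" true. Taking Xiu=knight, Omar=knight, Ulric=knight, Iris=knave, each remaining statement checks out:
  Omar (knight): "Ulric is a knight, or Omar is a knight" — true. ✓
  Ulric (knight): "Iris is a knave" — true. ✓
  Iris (knave): "Xiu is a knight and Ulric is a knave" — false. ✓
This is the unique consistent assignment.

Xiu is a knight, Omar is a knight, Ulric is a knight, and Iris is a knave.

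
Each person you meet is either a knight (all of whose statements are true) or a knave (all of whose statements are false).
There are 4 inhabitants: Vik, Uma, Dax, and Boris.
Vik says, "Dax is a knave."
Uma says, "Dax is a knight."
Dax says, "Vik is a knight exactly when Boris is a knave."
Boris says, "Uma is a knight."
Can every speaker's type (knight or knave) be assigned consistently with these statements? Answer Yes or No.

Yes

One consistent assignment: Vik=knave, Uma=knight, Dax=knight, Boris=knight.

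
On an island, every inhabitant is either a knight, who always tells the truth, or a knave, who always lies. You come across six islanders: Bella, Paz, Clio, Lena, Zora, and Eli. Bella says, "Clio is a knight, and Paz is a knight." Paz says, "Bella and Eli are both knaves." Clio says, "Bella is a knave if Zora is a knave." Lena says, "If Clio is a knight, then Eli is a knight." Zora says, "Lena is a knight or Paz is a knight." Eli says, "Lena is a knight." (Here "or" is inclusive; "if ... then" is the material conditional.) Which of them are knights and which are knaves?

Bella is a knave, Paz is a knave, Clio is a knight, Lena is a knight, Zora is a knight, and Eli is a knight.

Bella is a knave; "Clio is a knight, and Paz is a knight" is False, as required.
Paz is a knave, so "Bella and Eli are both knaves" must be False — and it is.
Clio is a knight, so "Bella is a knave if Zora is a knave" must be true — and it is.
Lena is a knight, and the claim "if Clio is a knight, then Eli is a knight" is indeed true.
As a knight, Zora's statement "Lena is a knight or Paz is a knight" should be true; it is.
Eli is a knight, so "Lena is a knight" must be true — and it is.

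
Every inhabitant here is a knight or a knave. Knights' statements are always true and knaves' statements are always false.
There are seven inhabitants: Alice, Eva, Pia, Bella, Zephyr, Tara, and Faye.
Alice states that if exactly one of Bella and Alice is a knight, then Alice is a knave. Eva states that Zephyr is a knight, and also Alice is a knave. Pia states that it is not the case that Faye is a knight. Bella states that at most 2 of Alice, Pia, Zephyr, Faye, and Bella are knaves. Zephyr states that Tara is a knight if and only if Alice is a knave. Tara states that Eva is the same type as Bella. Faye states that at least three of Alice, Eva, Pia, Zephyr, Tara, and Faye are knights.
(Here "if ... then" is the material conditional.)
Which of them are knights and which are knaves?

Alice is a knight; "if exactly one of Bella and Alice is a knight, then Alice is a knave" is true, as required.
Eva (knave): "Zephyr is a knight, and also Alice is a knave" — False. ✓
Pia is a knave; "it is not the case that Faye is a knight" is False, as required.
As a knight, Bella's statement "at most 2 of Alice, Pia, Zephyr, Faye, and Bella are knaves" should be true; it is.
Zephyr (knight): "Tara is a knight if and only if Alice is a knave" — true. ✓
Tara is a knave; "Eva is the same type as Bella" is False, as required.
Faye is a knight, so "at least three of Alice, Eva, Pia, Zephyr, Tara, and Faye are knights" must be true — and it is.

Knights: Alice, Bella, Zephyr, and Faye. Knaves: Eva, Pia, and Tara.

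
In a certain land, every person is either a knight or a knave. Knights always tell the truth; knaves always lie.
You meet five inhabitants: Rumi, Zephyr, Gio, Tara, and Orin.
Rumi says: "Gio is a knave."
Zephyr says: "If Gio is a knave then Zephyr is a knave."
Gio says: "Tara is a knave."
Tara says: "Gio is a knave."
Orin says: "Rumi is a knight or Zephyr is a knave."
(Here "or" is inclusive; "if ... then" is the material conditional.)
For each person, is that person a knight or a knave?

Knights: Zephyr and Gio. Knaves: Rumi, Tara, and Orin.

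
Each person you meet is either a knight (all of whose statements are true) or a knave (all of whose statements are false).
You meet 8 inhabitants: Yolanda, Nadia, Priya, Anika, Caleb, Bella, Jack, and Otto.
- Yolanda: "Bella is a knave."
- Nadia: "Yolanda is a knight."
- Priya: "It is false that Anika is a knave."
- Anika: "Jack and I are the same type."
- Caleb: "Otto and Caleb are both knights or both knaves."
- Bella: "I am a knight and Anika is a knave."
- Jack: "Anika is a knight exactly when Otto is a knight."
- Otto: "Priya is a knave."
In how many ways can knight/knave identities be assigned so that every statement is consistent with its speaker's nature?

0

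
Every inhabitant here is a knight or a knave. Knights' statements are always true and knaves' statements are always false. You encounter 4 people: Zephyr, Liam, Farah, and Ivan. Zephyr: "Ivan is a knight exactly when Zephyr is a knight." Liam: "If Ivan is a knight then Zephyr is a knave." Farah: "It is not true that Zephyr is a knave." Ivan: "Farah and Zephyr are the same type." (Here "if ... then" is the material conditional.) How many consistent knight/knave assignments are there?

Consistent assignments:
  Zephyr=knight, Liam=knave, Farah=knight, Ivan=knight
  Zephyr=knave, Liam=knight, Farah=knave, Ivan=knight

2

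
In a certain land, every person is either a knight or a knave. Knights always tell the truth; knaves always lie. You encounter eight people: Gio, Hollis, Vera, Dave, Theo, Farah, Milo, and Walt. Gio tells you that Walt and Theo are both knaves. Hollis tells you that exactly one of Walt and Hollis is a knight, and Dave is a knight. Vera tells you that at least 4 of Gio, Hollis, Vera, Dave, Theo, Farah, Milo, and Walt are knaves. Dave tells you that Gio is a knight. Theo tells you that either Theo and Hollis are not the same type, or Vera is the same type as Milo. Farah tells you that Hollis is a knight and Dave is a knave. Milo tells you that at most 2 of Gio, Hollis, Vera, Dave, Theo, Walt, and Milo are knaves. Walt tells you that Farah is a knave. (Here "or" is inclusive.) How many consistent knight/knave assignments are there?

2

Consistent assignments:
  Gio=knave, Hollis=knave, Vera=knight, Dave=knave, Theo=knight, Farah=knave, Milo=knave, Walt=knight
  Gio=knave, Hollis=knave, Vera=knight, Dave=knave, Theo=knave, Farah=knave, Milo=knave, Walt=knight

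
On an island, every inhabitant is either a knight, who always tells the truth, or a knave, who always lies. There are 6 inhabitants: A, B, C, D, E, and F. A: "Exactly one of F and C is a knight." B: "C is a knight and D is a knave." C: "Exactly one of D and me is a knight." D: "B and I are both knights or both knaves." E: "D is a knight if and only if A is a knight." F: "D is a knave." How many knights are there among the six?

4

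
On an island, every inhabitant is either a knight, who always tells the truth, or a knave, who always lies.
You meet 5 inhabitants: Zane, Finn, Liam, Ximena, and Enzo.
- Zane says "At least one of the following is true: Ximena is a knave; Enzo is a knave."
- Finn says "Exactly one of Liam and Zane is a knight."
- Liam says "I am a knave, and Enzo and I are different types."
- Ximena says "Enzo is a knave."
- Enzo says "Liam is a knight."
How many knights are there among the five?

The unique consistent assignment is Zane=knight, Finn=knight, Liam=knave, Ximena=knight, Enzo=knave.
That has 3 knights.

3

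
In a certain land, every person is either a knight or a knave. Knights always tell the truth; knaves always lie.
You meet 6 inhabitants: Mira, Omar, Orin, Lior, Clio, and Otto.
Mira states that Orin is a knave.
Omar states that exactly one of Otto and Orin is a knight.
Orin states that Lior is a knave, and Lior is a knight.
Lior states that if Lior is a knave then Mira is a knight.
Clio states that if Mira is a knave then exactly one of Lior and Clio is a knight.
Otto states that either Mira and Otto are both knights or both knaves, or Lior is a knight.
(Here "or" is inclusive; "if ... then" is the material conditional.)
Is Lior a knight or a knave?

Consistent assignments: {Mira=knight, Omar=knight, Orin=knave, Lior=knight, Clio=knight, Otto=knight}
In every consistent assignment, Lior is a knight.

Lior is a knight.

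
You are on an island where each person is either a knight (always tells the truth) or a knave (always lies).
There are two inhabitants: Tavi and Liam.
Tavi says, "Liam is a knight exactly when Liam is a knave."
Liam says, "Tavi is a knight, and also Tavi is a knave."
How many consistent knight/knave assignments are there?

1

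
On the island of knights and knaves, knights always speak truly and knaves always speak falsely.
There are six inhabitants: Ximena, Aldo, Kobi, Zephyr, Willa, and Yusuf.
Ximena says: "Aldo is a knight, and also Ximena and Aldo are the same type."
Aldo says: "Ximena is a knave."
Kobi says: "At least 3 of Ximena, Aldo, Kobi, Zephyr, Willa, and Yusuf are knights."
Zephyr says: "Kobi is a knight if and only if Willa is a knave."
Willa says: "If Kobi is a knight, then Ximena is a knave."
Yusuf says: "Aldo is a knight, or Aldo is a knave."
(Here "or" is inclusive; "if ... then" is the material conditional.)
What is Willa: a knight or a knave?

Willa is a knight.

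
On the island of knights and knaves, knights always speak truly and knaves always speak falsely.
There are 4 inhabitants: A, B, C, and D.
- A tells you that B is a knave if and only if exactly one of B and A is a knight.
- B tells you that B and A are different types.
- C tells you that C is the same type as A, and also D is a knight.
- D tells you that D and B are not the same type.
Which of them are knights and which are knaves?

A is a knave, so "B is a knave if and only if exactly one of B and A is a knight" must be False — and it is.
B is a knave, so "B and A are different types" must be False — and it is.
C (knave): "C is the same type as A, and also D is a knight" — False. ✓
Since D is a knave, "D and B are not the same type" needs to be False, which holds.

A is a knave, B is a knave, C is a knave, and D is a knave.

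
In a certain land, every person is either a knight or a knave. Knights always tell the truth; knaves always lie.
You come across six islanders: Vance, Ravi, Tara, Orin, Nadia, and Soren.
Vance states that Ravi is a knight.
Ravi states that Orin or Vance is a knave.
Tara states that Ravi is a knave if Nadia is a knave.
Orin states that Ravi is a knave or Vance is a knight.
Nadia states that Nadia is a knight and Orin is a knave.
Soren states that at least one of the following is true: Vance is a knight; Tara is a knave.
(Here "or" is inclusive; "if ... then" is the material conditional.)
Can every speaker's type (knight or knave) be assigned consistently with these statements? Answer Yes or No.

No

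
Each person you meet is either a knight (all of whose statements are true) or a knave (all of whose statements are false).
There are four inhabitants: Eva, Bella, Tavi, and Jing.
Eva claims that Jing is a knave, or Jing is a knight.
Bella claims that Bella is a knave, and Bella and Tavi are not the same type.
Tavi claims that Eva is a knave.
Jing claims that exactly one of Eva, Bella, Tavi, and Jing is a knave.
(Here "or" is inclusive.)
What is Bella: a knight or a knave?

Consistent assignments: {Eva=knight, Bella=knave, Tavi=knave, Jing=knave}
In every consistent assignment, Bella is a knave.

Bella is a knave.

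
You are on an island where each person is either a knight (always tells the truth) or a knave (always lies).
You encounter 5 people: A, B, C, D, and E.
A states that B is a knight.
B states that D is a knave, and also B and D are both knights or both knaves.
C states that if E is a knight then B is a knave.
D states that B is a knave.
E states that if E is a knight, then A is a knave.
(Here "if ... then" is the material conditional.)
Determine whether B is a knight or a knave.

B is a knave.

Consistent assignments: {A=knave, B=knave, C=knight, D=knight, E=knight}
In every consistent assignment, B is a knave.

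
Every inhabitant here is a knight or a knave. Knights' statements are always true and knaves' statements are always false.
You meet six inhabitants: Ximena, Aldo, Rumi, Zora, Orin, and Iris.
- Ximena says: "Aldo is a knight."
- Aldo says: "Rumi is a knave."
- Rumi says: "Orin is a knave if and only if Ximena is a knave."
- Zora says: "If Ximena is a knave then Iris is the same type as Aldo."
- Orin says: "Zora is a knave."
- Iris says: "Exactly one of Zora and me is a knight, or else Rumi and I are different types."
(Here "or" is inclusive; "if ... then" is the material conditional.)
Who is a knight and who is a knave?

Ximena is a knight, and the claim "Aldo is a knight" is indeed true.
Since Aldo is a knight, "Rumi is a knave" needs to be true, which holds.
Since Rumi is a knave, "Orin is a knave if and only if Ximena is a knave" needs to be false, which holds.
As a knight, Zora's statement "if Ximena is a knave then Iris is the same type as Aldo" should be true; it is.
Orin is a knave, so "Zora is a knave" must be false — and it is.
Iris is a knight, so "exactly one of Zora and me is a knight, or else Rumi and I are different types" must be true — and it is.

Knights: Ximena, Aldo, Zora, and Iris. Knaves: Rumi and Orin.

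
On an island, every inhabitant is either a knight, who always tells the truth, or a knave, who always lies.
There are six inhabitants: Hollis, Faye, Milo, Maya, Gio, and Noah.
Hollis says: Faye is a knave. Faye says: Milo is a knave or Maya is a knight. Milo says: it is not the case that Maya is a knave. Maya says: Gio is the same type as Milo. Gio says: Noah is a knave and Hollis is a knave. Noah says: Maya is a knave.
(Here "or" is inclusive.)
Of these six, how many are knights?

4

The unique consistent assignment is Hollis=knave, Faye=knight, Milo=knight, Maya=knight, Gio=knight, Noah=knave.
That has 4 knights.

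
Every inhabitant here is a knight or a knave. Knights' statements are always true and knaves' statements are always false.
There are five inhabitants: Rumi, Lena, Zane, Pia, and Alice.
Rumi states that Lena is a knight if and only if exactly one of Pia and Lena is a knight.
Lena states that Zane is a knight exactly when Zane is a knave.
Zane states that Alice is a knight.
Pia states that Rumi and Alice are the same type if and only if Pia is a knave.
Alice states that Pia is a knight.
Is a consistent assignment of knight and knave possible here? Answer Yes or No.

Yes

One consistent assignment: Rumi=knight, Lena=knave, Zane=knave, Pia=knave, Alice=knave.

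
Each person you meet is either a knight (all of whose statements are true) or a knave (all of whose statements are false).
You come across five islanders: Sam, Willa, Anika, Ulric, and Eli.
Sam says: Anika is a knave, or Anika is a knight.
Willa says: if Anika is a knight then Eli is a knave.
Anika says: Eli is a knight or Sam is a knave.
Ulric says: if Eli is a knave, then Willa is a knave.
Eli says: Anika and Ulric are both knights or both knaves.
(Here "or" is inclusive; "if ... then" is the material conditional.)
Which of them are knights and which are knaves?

Sam is a knight, Willa is a knave, Anika is a knight, Ulric is a knight, and Eli is a knight.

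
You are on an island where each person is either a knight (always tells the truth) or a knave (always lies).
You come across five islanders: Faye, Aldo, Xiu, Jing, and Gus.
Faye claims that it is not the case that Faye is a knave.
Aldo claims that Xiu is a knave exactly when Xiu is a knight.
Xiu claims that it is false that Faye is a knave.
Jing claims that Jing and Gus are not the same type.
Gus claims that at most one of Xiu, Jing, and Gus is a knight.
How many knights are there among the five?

3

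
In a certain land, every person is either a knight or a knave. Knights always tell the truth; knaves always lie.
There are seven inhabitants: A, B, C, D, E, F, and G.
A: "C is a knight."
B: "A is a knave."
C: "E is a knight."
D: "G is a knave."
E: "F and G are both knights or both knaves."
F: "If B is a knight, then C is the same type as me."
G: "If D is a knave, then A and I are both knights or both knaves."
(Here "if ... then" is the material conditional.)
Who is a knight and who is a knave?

Knights: A, C, E, F, and G. Knaves: B and D.

A (knight): "C is a knight" — True. ✓
B is a knave, and the claim "A is a knave" is indeed false.
C (knight): "E is a knight" — True. ✓
D (knave): "G is a knave" — false. ✓
Since E is a knight, "F and G are both knights or both knaves" needs to be True, which holds.
Since F is a knight, "if B is a knight, then C is the same type as me" needs to be True, which holds.
As a knight, G's statement "if D is a knave, then A and I are both knights or both knaves" should be True; it is.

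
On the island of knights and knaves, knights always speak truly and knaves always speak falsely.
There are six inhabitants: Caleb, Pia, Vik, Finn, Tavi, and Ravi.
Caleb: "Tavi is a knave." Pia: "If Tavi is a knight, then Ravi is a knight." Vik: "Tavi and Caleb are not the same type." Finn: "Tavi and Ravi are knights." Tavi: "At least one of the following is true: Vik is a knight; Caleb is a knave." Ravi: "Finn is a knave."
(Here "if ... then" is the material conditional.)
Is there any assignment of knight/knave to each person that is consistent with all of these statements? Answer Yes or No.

No

Checking all 64 assignments, each has at least one speaker whose statement's truth value contradicts their type.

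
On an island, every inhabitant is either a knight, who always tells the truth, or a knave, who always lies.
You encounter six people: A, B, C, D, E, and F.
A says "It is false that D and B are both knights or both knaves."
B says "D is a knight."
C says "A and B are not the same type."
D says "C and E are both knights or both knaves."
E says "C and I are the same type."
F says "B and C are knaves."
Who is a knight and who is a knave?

A is a knave, and the claim "it is false that D and B are both knights or both knaves" is indeed false.
B is a knight, so "D is a knight" must be True — and it is.
C is a knight, and the claim "A and B are not the same type" is indeed True.
D (knight): "C and E are both knights or both knaves" — True. ✓
Since E is a knight, "C and I are the same type" needs to be True, which holds.
F is a knave, so "B and C are knaves" must be false — and it is.

A is a knave, B is a knight, C is a knight, D is a knight, E is a knight, and F is a knave.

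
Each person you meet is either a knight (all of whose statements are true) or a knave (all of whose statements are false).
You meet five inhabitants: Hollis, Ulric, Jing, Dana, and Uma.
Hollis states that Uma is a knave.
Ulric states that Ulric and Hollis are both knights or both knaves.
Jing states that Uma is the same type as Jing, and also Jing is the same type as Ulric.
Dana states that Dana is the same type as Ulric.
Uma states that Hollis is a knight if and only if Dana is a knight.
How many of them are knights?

The unique consistent assignment is Hollis=knight, Ulric=knight, Jing=knave, Dana=knave, Uma=knave.
That has 2 knights.

2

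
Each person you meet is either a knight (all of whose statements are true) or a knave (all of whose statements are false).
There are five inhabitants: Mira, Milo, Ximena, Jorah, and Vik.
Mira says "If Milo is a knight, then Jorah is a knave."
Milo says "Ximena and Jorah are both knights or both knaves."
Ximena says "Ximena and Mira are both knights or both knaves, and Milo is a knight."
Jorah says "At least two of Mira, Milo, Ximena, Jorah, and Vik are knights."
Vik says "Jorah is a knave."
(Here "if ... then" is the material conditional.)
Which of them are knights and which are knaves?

Mira is a knight, Milo is a knave, Ximena is a knave, Jorah is a knight, and Vik is a knave.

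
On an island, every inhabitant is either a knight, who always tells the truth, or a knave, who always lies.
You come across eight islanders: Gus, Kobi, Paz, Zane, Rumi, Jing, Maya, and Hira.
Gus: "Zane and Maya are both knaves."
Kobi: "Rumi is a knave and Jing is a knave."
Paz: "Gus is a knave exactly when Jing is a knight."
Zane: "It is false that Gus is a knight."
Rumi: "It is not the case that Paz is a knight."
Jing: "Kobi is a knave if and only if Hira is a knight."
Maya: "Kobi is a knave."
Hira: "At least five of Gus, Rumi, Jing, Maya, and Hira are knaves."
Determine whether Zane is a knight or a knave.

Zane is a knight.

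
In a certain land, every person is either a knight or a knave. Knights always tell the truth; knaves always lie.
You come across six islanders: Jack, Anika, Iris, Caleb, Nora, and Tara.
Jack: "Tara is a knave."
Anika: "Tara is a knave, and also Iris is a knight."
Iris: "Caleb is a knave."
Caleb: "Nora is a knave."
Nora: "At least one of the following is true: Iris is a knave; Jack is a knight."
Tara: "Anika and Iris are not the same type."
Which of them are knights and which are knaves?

Since Jack is a knight, "Tara is a knave" needs to be True, which holds.
Anika (knight): "Tara is a knave, and also Iris is a knight" — True. ✓
Iris is a knight, so "Caleb is a knave" must be True — and it is.
As a knave, Caleb's statement "Nora is a knave" should be false; it is.
Nora is a knight; "at least one of the following is true: Iris is a knave; Jack is a knight" is True, as required.
Since Tara is a knave, "Anika and Iris are not the same type" needs to be false, which holds.

Knights: Jack, Anika, Iris, and Nora. Knaves: Caleb and Tara.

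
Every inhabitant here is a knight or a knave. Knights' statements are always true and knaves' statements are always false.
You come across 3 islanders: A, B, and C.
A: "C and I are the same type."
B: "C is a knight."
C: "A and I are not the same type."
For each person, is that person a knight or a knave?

A (knave): "C and I are the same type" — False. ✓
B is a knight, so "C is a knight" must be true — and it is.
Since C is a knight, "A and I are not the same type" needs to be true, which holds.

A is a knave, B is a knight, and C is a knight.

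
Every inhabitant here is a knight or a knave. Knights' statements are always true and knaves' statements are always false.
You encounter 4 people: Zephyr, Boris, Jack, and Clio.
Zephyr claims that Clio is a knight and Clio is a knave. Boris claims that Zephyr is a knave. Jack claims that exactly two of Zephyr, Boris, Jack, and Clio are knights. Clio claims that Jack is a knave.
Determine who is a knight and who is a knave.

Zephyr is a knave, Boris is a knight, Jack is a knight, and Clio is a knave.

Suppose Zephyr is a knight. Then Zephyr's statement "Clio is a knight and Clio is a knave" would have to be true. Checking the 8 ways to assign the others, none is consistent with every speaker.
(For instance, with Boris=knight, Jack=knight, Clio=knave, Zephyr's claim "Clio is a knight and Clio is a knave" comes out false where it would need to be true.)
So Zephyr must be a knave, making "Clio is a knight and Clio is a knave" false. Taking Zephyr=knave, Boris=knight, Jack=knight, Clio=knave, each remaining statement checks out:
  Boris (knight): "Zephyr is a knave" — true. ✓
  Jack (knight): "exactly two of Zephyr, Boris, Jack, and Clio are knights" — true. ✓
  Clio (knave): "Jack is a knave" — false. ✓
This is the unique consistent assignment.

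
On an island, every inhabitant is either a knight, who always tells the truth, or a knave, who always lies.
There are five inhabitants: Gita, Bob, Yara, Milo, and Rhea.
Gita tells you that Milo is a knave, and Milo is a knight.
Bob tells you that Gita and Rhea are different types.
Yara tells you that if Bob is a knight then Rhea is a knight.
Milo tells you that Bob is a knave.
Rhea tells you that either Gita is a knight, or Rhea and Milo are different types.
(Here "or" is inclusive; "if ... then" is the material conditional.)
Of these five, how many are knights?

The unique consistent assignment is Gita=knave, Bob=knight, Yara=knight, Milo=knave, Rhea=knight.
That has 3 knights.

3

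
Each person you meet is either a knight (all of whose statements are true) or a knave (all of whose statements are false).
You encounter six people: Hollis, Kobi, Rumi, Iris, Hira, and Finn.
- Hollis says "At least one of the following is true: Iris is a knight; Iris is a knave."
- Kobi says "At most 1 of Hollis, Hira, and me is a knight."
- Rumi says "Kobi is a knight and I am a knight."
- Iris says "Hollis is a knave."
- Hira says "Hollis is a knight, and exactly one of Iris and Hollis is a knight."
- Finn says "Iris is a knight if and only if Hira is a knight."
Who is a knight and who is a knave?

Knights: Hollis and Hira. Knaves: Kobi, Rumi, Iris, and Finn.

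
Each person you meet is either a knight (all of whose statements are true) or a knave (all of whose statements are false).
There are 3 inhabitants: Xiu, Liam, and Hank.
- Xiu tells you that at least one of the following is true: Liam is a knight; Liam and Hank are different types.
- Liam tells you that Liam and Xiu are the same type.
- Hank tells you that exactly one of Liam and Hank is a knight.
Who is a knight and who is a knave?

Xiu is a knight; "at least one of the following is true: Liam is a knight; Liam and Hank are different types" is True, as required.
Liam is a knave; "Liam and Xiu are the same type" is False, as required.
Hank is a knight; "exactly one of Liam and Hank is a knight" is True, as required.

Xiu is a knight, Liam is a knave, and Hank is a knight.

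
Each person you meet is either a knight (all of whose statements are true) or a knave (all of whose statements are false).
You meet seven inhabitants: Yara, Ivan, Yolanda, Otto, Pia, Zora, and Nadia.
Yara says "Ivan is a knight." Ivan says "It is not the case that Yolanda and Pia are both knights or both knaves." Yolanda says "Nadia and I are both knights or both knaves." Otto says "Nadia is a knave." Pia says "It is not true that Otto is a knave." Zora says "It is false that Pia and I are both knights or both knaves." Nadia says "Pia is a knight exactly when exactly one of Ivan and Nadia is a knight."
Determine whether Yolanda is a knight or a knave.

Yolanda is a knight.

Consistent assignments: {Yara=knight, Ivan=knight, Yolanda=knight, Otto=knave, Pia=knave, Zora=knight, Nadia=knight}; {Yara=knight, Ivan=knight, Yolanda=knight, Otto=knave, Pia=knave, Zora=knave, Nadia=knight}
In every consistent assignment, Yolanda is a knight.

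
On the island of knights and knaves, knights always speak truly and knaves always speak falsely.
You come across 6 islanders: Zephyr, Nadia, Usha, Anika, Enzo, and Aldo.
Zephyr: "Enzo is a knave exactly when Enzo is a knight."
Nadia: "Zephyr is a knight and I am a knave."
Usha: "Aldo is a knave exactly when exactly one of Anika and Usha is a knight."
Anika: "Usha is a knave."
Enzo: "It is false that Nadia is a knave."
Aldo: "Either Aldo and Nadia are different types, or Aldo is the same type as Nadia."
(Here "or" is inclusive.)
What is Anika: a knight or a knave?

Anika is a knight.

Consistent assignments: {Zephyr=knave, Nadia=knave, Usha=knave, Anika=knight, Enzo=knave, Aldo=knight}
In every consistent assignment, Anika is a knight.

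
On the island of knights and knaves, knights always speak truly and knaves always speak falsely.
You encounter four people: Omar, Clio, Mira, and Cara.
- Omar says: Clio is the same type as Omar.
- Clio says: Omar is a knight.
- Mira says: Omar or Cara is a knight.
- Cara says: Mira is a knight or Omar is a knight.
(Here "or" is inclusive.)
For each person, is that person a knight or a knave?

Knights: Omar, Clio, Mira, and Cara. Knaves: none.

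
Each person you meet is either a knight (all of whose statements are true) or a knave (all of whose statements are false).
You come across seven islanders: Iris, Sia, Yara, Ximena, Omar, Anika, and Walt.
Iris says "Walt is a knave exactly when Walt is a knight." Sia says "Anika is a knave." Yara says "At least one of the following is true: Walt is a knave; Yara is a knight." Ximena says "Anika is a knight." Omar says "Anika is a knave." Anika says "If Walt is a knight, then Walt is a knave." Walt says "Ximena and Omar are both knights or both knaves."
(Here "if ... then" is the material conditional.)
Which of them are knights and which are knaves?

Iris is a knave, so "Walt is a knave exactly when Walt is a knight" must be False — and it is.
Since Sia is a knave, "Anika is a knave" needs to be False, which holds.
Since Yara is a knight, "at least one of the following is true: Walt is a knave; Yara is a knight" needs to be True, which holds.
As a knight, Ximena's statement "Anika is a knight" should be True; it is.
As a knave, Omar's statement "Anika is a knave" should be False; it is.
As a knight, Anika's statement "if Walt is a knight, then Walt is a knave" should be True; it is.
Walt (knave): "Ximena and Omar are both knights or both knaves" — False. ✓

Iris is a knave, Sia is a knave, Yara is a knight, Ximena is a knight, Omar is a knave, Anika is a knight, and Walt is a knave.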